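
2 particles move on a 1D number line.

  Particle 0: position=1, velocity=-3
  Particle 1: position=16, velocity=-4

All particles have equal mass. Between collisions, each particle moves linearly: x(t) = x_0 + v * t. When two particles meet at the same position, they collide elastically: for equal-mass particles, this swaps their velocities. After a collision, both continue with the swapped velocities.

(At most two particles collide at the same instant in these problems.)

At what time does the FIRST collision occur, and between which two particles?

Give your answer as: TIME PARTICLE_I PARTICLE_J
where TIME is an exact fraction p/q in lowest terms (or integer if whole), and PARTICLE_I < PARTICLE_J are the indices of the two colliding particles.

Answer: 15 0 1

Derivation:
Pair (0,1): pos 1,16 vel -3,-4 -> gap=15, closing at 1/unit, collide at t=15
Earliest collision: t=15 between 0 and 1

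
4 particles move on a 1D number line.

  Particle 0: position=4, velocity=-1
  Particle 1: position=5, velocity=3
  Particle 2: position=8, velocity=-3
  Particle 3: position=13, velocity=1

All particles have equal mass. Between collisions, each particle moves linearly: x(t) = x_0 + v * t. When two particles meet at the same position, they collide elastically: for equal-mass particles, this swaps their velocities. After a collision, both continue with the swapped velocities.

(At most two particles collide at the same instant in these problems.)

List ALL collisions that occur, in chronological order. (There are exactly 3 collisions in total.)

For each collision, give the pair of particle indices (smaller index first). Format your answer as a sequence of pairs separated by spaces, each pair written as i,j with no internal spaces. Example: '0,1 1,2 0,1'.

Answer: 1,2 0,1 2,3

Derivation:
Collision at t=1/2: particles 1 and 2 swap velocities; positions: p0=7/2 p1=13/2 p2=13/2 p3=27/2; velocities now: v0=-1 v1=-3 v2=3 v3=1
Collision at t=2: particles 0 and 1 swap velocities; positions: p0=2 p1=2 p2=11 p3=15; velocities now: v0=-3 v1=-1 v2=3 v3=1
Collision at t=4: particles 2 and 3 swap velocities; positions: p0=-4 p1=0 p2=17 p3=17; velocities now: v0=-3 v1=-1 v2=1 v3=3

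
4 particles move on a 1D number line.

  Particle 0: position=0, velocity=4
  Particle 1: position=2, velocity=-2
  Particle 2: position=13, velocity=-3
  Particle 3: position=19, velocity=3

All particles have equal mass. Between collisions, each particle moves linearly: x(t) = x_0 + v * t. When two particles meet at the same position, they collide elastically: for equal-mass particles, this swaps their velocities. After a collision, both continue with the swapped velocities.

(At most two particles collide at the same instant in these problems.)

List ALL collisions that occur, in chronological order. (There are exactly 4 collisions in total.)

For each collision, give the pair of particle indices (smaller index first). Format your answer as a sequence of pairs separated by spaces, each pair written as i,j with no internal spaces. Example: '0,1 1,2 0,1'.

Answer: 0,1 1,2 0,1 2,3

Derivation:
Collision at t=1/3: particles 0 and 1 swap velocities; positions: p0=4/3 p1=4/3 p2=12 p3=20; velocities now: v0=-2 v1=4 v2=-3 v3=3
Collision at t=13/7: particles 1 and 2 swap velocities; positions: p0=-12/7 p1=52/7 p2=52/7 p3=172/7; velocities now: v0=-2 v1=-3 v2=4 v3=3
Collision at t=11: particles 0 and 1 swap velocities; positions: p0=-20 p1=-20 p2=44 p3=52; velocities now: v0=-3 v1=-2 v2=4 v3=3
Collision at t=19: particles 2 and 3 swap velocities; positions: p0=-44 p1=-36 p2=76 p3=76; velocities now: v0=-3 v1=-2 v2=3 v3=4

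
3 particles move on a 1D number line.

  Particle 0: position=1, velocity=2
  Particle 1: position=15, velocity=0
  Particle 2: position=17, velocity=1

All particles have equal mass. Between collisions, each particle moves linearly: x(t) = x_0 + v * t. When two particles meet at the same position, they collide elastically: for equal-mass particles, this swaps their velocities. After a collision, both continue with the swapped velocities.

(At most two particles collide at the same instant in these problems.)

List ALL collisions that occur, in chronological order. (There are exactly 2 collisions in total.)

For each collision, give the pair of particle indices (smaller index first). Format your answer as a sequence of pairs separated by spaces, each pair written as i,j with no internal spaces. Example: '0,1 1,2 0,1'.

Answer: 0,1 1,2

Derivation:
Collision at t=7: particles 0 and 1 swap velocities; positions: p0=15 p1=15 p2=24; velocities now: v0=0 v1=2 v2=1
Collision at t=16: particles 1 and 2 swap velocities; positions: p0=15 p1=33 p2=33; velocities now: v0=0 v1=1 v2=2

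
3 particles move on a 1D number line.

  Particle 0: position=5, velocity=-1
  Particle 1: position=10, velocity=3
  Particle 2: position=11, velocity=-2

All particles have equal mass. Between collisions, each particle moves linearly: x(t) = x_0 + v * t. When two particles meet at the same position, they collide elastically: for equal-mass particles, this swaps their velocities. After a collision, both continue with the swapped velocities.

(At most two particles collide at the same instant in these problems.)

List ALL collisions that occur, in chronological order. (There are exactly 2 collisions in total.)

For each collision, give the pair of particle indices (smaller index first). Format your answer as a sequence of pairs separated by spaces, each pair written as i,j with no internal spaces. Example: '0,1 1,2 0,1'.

Answer: 1,2 0,1

Derivation:
Collision at t=1/5: particles 1 and 2 swap velocities; positions: p0=24/5 p1=53/5 p2=53/5; velocities now: v0=-1 v1=-2 v2=3
Collision at t=6: particles 0 and 1 swap velocities; positions: p0=-1 p1=-1 p2=28; velocities now: v0=-2 v1=-1 v2=3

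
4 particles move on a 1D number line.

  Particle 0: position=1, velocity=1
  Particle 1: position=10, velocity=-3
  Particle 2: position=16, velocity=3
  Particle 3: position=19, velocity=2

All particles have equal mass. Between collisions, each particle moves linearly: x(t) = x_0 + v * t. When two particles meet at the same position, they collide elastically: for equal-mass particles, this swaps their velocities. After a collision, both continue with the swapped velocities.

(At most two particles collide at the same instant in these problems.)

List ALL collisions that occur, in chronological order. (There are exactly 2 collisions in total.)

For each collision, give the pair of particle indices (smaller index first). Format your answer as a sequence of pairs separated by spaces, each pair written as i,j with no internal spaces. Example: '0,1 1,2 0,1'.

Collision at t=9/4: particles 0 and 1 swap velocities; positions: p0=13/4 p1=13/4 p2=91/4 p3=47/2; velocities now: v0=-3 v1=1 v2=3 v3=2
Collision at t=3: particles 2 and 3 swap velocities; positions: p0=1 p1=4 p2=25 p3=25; velocities now: v0=-3 v1=1 v2=2 v3=3

Answer: 0,1 2,3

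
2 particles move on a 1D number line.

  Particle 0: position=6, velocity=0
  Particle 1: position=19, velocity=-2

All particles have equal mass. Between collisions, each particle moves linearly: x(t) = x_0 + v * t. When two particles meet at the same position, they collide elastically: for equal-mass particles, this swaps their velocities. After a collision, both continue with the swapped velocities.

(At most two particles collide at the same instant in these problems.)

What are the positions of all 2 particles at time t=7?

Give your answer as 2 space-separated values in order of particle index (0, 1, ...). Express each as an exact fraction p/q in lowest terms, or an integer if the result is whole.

Collision at t=13/2: particles 0 and 1 swap velocities; positions: p0=6 p1=6; velocities now: v0=-2 v1=0
Advance to t=7 (no further collisions before then); velocities: v0=-2 v1=0; positions = 5 6

Answer: 5 6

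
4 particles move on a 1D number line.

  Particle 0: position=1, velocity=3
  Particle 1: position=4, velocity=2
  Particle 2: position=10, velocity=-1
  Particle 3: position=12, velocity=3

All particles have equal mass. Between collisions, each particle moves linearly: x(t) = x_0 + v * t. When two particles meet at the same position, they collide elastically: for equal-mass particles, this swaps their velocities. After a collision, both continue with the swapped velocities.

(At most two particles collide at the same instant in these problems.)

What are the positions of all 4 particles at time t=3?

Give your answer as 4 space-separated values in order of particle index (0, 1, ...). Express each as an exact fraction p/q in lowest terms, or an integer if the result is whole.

Answer: 7 10 10 21

Derivation:
Collision at t=2: particles 1 and 2 swap velocities; positions: p0=7 p1=8 p2=8 p3=18; velocities now: v0=3 v1=-1 v2=2 v3=3
Collision at t=9/4: particles 0 and 1 swap velocities; positions: p0=31/4 p1=31/4 p2=17/2 p3=75/4; velocities now: v0=-1 v1=3 v2=2 v3=3
Collision at t=3: particles 1 and 2 swap velocities; positions: p0=7 p1=10 p2=10 p3=21; velocities now: v0=-1 v1=2 v2=3 v3=3
Advance to t=3 (no further collisions before then); velocities: v0=-1 v1=2 v2=3 v3=3; positions = 7 10 10 21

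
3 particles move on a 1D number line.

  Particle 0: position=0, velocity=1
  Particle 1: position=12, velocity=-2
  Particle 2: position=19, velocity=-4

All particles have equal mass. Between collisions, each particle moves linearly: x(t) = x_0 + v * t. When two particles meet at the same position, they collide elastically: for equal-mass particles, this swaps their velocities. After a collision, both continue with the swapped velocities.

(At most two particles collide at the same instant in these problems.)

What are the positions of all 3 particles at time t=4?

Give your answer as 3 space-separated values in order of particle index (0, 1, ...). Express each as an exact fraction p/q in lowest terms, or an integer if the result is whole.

Collision at t=7/2: particles 1 and 2 swap velocities; positions: p0=7/2 p1=5 p2=5; velocities now: v0=1 v1=-4 v2=-2
Collision at t=19/5: particles 0 and 1 swap velocities; positions: p0=19/5 p1=19/5 p2=22/5; velocities now: v0=-4 v1=1 v2=-2
Collision at t=4: particles 1 and 2 swap velocities; positions: p0=3 p1=4 p2=4; velocities now: v0=-4 v1=-2 v2=1
Advance to t=4 (no further collisions before then); velocities: v0=-4 v1=-2 v2=1; positions = 3 4 4

Answer: 3 4 4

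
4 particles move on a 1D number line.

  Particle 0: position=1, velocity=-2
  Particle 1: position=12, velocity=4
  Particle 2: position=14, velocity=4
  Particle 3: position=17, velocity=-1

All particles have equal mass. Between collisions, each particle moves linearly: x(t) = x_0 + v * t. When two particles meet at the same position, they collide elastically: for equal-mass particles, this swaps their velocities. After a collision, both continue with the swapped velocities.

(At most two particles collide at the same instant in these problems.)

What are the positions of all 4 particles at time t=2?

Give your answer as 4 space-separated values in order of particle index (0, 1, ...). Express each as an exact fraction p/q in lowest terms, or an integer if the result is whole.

Collision at t=3/5: particles 2 and 3 swap velocities; positions: p0=-1/5 p1=72/5 p2=82/5 p3=82/5; velocities now: v0=-2 v1=4 v2=-1 v3=4
Collision at t=1: particles 1 and 2 swap velocities; positions: p0=-1 p1=16 p2=16 p3=18; velocities now: v0=-2 v1=-1 v2=4 v3=4
Advance to t=2 (no further collisions before then); velocities: v0=-2 v1=-1 v2=4 v3=4; positions = -3 15 20 22

Answer: -3 15 20 22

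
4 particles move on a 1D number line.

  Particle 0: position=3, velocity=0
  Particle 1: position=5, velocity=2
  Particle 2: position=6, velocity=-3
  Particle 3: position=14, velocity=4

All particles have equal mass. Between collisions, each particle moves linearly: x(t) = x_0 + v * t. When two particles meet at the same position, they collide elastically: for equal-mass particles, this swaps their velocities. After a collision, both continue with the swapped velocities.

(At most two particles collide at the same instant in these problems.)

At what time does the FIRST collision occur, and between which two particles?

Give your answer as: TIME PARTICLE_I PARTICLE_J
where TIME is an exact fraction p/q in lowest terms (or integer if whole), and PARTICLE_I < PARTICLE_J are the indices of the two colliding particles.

Pair (0,1): pos 3,5 vel 0,2 -> not approaching (rel speed -2 <= 0)
Pair (1,2): pos 5,6 vel 2,-3 -> gap=1, closing at 5/unit, collide at t=1/5
Pair (2,3): pos 6,14 vel -3,4 -> not approaching (rel speed -7 <= 0)
Earliest collision: t=1/5 between 1 and 2

Answer: 1/5 1 2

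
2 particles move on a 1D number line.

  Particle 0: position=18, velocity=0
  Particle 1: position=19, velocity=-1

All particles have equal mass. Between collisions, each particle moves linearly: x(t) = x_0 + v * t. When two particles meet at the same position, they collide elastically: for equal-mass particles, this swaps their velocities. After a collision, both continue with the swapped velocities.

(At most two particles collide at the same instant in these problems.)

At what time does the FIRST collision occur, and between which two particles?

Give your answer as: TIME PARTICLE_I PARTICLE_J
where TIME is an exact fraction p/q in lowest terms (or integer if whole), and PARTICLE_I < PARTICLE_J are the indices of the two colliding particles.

Pair (0,1): pos 18,19 vel 0,-1 -> gap=1, closing at 1/unit, collide at t=1
Earliest collision: t=1 between 0 and 1

Answer: 1 0 1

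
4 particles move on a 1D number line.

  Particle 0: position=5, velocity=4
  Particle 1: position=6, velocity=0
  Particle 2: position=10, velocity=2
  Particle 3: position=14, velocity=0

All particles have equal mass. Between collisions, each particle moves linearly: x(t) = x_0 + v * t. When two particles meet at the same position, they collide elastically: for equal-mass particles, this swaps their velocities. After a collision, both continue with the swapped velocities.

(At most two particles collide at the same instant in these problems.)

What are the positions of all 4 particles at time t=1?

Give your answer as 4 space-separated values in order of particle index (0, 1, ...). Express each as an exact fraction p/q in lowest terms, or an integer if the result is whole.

Collision at t=1/4: particles 0 and 1 swap velocities; positions: p0=6 p1=6 p2=21/2 p3=14; velocities now: v0=0 v1=4 v2=2 v3=0
Advance to t=1 (no further collisions before then); velocities: v0=0 v1=4 v2=2 v3=0; positions = 6 9 12 14

Answer: 6 9 12 14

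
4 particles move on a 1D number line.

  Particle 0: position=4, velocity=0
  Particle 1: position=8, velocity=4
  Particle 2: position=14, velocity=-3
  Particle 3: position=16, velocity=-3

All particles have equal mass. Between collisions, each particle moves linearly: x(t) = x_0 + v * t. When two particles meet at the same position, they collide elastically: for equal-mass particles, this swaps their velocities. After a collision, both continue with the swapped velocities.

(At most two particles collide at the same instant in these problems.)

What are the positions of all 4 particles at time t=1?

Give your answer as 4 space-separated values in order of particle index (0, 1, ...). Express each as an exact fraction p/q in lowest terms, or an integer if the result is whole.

Collision at t=6/7: particles 1 and 2 swap velocities; positions: p0=4 p1=80/7 p2=80/7 p3=94/7; velocities now: v0=0 v1=-3 v2=4 v3=-3
Advance to t=1 (no further collisions before then); velocities: v0=0 v1=-3 v2=4 v3=-3; positions = 4 11 12 13

Answer: 4 11 12 13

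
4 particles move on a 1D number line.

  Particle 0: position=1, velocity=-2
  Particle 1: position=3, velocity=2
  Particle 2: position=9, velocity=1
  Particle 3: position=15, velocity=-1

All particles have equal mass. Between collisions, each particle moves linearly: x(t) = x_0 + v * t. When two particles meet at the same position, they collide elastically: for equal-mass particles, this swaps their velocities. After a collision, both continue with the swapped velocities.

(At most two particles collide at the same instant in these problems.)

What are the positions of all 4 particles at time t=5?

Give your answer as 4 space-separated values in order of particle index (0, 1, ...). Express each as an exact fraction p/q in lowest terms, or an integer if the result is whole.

Collision at t=3: particles 2 and 3 swap velocities; positions: p0=-5 p1=9 p2=12 p3=12; velocities now: v0=-2 v1=2 v2=-1 v3=1
Collision at t=4: particles 1 and 2 swap velocities; positions: p0=-7 p1=11 p2=11 p3=13; velocities now: v0=-2 v1=-1 v2=2 v3=1
Advance to t=5 (no further collisions before then); velocities: v0=-2 v1=-1 v2=2 v3=1; positions = -9 10 13 14

Answer: -9 10 13 14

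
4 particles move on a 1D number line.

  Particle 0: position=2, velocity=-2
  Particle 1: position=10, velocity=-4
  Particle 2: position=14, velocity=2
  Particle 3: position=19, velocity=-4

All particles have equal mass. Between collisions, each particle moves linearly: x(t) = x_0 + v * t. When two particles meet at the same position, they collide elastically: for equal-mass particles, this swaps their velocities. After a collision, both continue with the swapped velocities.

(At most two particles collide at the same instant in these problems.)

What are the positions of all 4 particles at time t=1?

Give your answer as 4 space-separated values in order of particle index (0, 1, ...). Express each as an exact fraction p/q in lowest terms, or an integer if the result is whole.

Collision at t=5/6: particles 2 and 3 swap velocities; positions: p0=1/3 p1=20/3 p2=47/3 p3=47/3; velocities now: v0=-2 v1=-4 v2=-4 v3=2
Advance to t=1 (no further collisions before then); velocities: v0=-2 v1=-4 v2=-4 v3=2; positions = 0 6 15 16

Answer: 0 6 15 16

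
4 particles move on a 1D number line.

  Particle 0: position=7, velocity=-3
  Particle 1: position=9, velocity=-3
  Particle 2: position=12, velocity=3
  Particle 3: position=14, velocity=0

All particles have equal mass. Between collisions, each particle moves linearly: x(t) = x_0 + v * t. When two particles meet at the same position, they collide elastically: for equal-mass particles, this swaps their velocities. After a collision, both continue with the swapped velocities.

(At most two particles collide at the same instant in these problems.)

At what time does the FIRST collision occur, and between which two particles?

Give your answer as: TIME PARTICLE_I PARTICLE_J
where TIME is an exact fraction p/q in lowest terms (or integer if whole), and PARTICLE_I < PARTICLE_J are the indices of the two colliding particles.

Answer: 2/3 2 3

Derivation:
Pair (0,1): pos 7,9 vel -3,-3 -> not approaching (rel speed 0 <= 0)
Pair (1,2): pos 9,12 vel -3,3 -> not approaching (rel speed -6 <= 0)
Pair (2,3): pos 12,14 vel 3,0 -> gap=2, closing at 3/unit, collide at t=2/3
Earliest collision: t=2/3 between 2 and 3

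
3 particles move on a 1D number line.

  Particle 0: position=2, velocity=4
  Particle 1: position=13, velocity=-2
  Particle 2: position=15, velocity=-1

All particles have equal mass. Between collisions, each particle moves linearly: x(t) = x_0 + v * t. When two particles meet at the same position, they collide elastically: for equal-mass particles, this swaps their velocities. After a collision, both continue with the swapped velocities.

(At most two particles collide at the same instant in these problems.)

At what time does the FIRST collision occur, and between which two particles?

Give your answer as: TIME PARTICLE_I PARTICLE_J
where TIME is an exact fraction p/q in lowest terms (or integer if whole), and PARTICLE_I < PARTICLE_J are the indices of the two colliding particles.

Answer: 11/6 0 1

Derivation:
Pair (0,1): pos 2,13 vel 4,-2 -> gap=11, closing at 6/unit, collide at t=11/6
Pair (1,2): pos 13,15 vel -2,-1 -> not approaching (rel speed -1 <= 0)
Earliest collision: t=11/6 between 0 and 1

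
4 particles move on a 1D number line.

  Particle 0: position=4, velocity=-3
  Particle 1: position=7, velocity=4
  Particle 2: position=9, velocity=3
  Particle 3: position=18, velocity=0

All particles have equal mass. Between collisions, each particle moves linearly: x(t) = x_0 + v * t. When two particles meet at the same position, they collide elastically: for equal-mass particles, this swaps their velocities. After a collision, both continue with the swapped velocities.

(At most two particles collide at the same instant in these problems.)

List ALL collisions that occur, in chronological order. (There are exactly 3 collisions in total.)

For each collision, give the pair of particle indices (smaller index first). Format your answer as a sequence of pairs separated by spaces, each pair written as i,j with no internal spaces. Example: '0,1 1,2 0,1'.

Answer: 1,2 2,3 1,2

Derivation:
Collision at t=2: particles 1 and 2 swap velocities; positions: p0=-2 p1=15 p2=15 p3=18; velocities now: v0=-3 v1=3 v2=4 v3=0
Collision at t=11/4: particles 2 and 3 swap velocities; positions: p0=-17/4 p1=69/4 p2=18 p3=18; velocities now: v0=-3 v1=3 v2=0 v3=4
Collision at t=3: particles 1 and 2 swap velocities; positions: p0=-5 p1=18 p2=18 p3=19; velocities now: v0=-3 v1=0 v2=3 v3=4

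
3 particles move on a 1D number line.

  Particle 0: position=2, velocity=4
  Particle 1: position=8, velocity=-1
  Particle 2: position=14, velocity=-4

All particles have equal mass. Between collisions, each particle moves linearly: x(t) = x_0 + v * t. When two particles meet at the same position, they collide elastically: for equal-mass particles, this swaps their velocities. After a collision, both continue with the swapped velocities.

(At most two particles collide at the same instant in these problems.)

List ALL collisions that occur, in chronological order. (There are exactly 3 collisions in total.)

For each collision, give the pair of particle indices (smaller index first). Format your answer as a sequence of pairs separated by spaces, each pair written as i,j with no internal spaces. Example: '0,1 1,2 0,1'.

Collision at t=6/5: particles 0 and 1 swap velocities; positions: p0=34/5 p1=34/5 p2=46/5; velocities now: v0=-1 v1=4 v2=-4
Collision at t=3/2: particles 1 and 2 swap velocities; positions: p0=13/2 p1=8 p2=8; velocities now: v0=-1 v1=-4 v2=4
Collision at t=2: particles 0 and 1 swap velocities; positions: p0=6 p1=6 p2=10; velocities now: v0=-4 v1=-1 v2=4

Answer: 0,1 1,2 0,1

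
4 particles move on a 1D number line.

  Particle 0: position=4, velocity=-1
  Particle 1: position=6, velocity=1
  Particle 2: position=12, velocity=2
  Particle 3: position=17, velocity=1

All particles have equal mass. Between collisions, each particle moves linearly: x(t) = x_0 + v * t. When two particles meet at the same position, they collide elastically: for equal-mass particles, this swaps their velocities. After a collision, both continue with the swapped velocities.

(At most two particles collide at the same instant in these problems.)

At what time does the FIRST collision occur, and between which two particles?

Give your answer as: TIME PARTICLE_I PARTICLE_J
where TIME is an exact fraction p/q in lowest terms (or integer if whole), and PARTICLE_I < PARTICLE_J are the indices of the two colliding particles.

Answer: 5 2 3

Derivation:
Pair (0,1): pos 4,6 vel -1,1 -> not approaching (rel speed -2 <= 0)
Pair (1,2): pos 6,12 vel 1,2 -> not approaching (rel speed -1 <= 0)
Pair (2,3): pos 12,17 vel 2,1 -> gap=5, closing at 1/unit, collide at t=5
Earliest collision: t=5 between 2 and 3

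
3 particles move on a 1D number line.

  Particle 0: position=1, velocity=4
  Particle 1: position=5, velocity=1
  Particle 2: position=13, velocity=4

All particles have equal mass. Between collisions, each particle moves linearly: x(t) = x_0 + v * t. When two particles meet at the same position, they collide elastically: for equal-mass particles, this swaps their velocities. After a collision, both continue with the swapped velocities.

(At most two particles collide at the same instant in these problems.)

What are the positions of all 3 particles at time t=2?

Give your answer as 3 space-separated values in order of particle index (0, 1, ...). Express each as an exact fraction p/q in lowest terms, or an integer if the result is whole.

Answer: 7 9 21

Derivation:
Collision at t=4/3: particles 0 and 1 swap velocities; positions: p0=19/3 p1=19/3 p2=55/3; velocities now: v0=1 v1=4 v2=4
Advance to t=2 (no further collisions before then); velocities: v0=1 v1=4 v2=4; positions = 7 9 21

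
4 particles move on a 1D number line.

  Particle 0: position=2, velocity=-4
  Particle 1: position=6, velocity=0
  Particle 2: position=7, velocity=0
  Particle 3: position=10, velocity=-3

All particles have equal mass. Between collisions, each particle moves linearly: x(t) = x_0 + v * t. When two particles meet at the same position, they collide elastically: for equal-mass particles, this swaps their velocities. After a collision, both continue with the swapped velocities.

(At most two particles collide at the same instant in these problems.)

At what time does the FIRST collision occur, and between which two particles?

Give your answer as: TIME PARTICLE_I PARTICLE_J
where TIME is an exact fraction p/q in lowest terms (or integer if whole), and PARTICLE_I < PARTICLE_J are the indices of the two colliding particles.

Answer: 1 2 3

Derivation:
Pair (0,1): pos 2,6 vel -4,0 -> not approaching (rel speed -4 <= 0)
Pair (1,2): pos 6,7 vel 0,0 -> not approaching (rel speed 0 <= 0)
Pair (2,3): pos 7,10 vel 0,-3 -> gap=3, closing at 3/unit, collide at t=1
Earliest collision: t=1 between 2 and 3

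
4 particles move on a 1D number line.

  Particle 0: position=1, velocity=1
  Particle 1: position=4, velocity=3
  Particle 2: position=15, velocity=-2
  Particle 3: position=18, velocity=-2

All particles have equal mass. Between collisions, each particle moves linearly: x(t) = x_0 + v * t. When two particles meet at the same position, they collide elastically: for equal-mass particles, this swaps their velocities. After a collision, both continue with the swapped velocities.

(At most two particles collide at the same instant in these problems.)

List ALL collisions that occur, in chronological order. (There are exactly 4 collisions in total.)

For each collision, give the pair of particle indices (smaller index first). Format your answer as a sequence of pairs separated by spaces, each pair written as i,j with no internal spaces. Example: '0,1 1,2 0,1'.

Collision at t=11/5: particles 1 and 2 swap velocities; positions: p0=16/5 p1=53/5 p2=53/5 p3=68/5; velocities now: v0=1 v1=-2 v2=3 v3=-2
Collision at t=14/5: particles 2 and 3 swap velocities; positions: p0=19/5 p1=47/5 p2=62/5 p3=62/5; velocities now: v0=1 v1=-2 v2=-2 v3=3
Collision at t=14/3: particles 0 and 1 swap velocities; positions: p0=17/3 p1=17/3 p2=26/3 p3=18; velocities now: v0=-2 v1=1 v2=-2 v3=3
Collision at t=17/3: particles 1 and 2 swap velocities; positions: p0=11/3 p1=20/3 p2=20/3 p3=21; velocities now: v0=-2 v1=-2 v2=1 v3=3

Answer: 1,2 2,3 0,1 1,2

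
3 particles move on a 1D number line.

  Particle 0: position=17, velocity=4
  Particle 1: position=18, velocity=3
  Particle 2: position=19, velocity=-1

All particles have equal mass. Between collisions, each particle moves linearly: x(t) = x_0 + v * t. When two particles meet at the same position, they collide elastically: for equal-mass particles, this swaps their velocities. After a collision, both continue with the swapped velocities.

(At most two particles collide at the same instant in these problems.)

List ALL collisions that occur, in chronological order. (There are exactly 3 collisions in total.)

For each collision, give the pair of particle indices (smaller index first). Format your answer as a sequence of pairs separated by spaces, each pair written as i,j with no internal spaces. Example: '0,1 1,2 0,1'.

Collision at t=1/4: particles 1 and 2 swap velocities; positions: p0=18 p1=75/4 p2=75/4; velocities now: v0=4 v1=-1 v2=3
Collision at t=2/5: particles 0 and 1 swap velocities; positions: p0=93/5 p1=93/5 p2=96/5; velocities now: v0=-1 v1=4 v2=3
Collision at t=1: particles 1 and 2 swap velocities; positions: p0=18 p1=21 p2=21; velocities now: v0=-1 v1=3 v2=4

Answer: 1,2 0,1 1,2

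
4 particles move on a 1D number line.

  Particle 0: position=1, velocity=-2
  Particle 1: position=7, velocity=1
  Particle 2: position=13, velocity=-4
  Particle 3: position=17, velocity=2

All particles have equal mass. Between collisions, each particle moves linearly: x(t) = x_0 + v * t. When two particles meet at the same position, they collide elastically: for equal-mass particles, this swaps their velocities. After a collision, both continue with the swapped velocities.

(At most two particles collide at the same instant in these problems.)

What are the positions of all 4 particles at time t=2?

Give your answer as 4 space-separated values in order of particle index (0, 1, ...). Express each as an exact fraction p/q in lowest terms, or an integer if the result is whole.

Answer: -3 5 9 21

Derivation:
Collision at t=6/5: particles 1 and 2 swap velocities; positions: p0=-7/5 p1=41/5 p2=41/5 p3=97/5; velocities now: v0=-2 v1=-4 v2=1 v3=2
Advance to t=2 (no further collisions before then); velocities: v0=-2 v1=-4 v2=1 v3=2; positions = -3 5 9 21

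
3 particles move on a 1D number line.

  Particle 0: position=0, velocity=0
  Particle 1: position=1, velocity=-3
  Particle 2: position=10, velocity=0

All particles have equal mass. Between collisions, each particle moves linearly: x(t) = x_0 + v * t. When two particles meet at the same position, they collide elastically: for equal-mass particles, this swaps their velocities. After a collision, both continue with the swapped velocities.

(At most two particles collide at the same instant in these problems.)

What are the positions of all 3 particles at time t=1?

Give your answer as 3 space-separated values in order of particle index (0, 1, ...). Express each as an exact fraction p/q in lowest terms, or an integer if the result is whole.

Collision at t=1/3: particles 0 and 1 swap velocities; positions: p0=0 p1=0 p2=10; velocities now: v0=-3 v1=0 v2=0
Advance to t=1 (no further collisions before then); velocities: v0=-3 v1=0 v2=0; positions = -2 0 10

Answer: -2 0 10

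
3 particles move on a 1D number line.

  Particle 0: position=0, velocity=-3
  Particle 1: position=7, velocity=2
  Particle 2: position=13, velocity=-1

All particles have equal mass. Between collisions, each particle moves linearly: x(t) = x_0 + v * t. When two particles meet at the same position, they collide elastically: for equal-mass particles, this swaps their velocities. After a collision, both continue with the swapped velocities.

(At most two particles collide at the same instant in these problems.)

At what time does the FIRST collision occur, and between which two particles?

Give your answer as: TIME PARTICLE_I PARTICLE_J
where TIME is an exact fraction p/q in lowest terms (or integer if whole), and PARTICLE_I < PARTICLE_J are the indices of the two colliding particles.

Pair (0,1): pos 0,7 vel -3,2 -> not approaching (rel speed -5 <= 0)
Pair (1,2): pos 7,13 vel 2,-1 -> gap=6, closing at 3/unit, collide at t=2
Earliest collision: t=2 between 1 and 2

Answer: 2 1 2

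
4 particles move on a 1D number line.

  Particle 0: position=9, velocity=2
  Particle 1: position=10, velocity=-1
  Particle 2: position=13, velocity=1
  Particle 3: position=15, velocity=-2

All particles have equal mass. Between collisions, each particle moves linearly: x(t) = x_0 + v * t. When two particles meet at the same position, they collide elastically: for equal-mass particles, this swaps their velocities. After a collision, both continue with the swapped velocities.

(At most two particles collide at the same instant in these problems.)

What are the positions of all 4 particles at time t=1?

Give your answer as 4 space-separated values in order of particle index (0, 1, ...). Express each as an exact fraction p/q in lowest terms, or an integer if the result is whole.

Collision at t=1/3: particles 0 and 1 swap velocities; positions: p0=29/3 p1=29/3 p2=40/3 p3=43/3; velocities now: v0=-1 v1=2 v2=1 v3=-2
Collision at t=2/3: particles 2 and 3 swap velocities; positions: p0=28/3 p1=31/3 p2=41/3 p3=41/3; velocities now: v0=-1 v1=2 v2=-2 v3=1
Advance to t=1 (no further collisions before then); velocities: v0=-1 v1=2 v2=-2 v3=1; positions = 9 11 13 14

Answer: 9 11 13 14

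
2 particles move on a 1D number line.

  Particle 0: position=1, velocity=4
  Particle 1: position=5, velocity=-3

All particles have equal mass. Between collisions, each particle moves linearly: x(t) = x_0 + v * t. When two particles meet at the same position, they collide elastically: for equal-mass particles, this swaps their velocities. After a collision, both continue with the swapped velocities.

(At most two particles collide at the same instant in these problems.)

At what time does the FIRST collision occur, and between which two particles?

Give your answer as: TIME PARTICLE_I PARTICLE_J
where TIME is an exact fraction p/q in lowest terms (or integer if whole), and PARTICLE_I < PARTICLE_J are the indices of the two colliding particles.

Answer: 4/7 0 1

Derivation:
Pair (0,1): pos 1,5 vel 4,-3 -> gap=4, closing at 7/unit, collide at t=4/7
Earliest collision: t=4/7 between 0 and 1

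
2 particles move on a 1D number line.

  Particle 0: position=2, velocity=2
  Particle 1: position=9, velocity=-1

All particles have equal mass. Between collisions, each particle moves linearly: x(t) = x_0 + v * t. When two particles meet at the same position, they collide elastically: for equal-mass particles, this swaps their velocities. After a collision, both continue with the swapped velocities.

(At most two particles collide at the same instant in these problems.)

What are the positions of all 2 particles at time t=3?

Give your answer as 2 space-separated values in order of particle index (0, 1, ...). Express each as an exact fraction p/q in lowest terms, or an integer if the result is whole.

Collision at t=7/3: particles 0 and 1 swap velocities; positions: p0=20/3 p1=20/3; velocities now: v0=-1 v1=2
Advance to t=3 (no further collisions before then); velocities: v0=-1 v1=2; positions = 6 8

Answer: 6 8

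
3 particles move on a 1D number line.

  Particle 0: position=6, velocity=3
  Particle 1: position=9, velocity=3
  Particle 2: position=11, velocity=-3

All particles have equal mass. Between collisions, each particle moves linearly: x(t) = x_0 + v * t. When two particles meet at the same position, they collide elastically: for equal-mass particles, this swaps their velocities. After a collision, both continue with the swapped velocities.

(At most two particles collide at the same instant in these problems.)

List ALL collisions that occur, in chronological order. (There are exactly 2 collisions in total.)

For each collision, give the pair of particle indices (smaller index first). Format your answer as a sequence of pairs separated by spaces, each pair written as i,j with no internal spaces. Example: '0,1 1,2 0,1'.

Answer: 1,2 0,1

Derivation:
Collision at t=1/3: particles 1 and 2 swap velocities; positions: p0=7 p1=10 p2=10; velocities now: v0=3 v1=-3 v2=3
Collision at t=5/6: particles 0 and 1 swap velocities; positions: p0=17/2 p1=17/2 p2=23/2; velocities now: v0=-3 v1=3 v2=3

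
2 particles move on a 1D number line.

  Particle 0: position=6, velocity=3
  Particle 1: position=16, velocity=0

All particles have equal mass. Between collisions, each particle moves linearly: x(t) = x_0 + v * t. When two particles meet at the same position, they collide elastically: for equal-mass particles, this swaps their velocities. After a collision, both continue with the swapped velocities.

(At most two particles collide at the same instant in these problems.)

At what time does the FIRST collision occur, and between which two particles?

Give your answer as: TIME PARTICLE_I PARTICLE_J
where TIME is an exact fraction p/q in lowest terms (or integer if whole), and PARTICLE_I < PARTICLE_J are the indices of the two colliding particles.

Answer: 10/3 0 1

Derivation:
Pair (0,1): pos 6,16 vel 3,0 -> gap=10, closing at 3/unit, collide at t=10/3
Earliest collision: t=10/3 between 0 and 1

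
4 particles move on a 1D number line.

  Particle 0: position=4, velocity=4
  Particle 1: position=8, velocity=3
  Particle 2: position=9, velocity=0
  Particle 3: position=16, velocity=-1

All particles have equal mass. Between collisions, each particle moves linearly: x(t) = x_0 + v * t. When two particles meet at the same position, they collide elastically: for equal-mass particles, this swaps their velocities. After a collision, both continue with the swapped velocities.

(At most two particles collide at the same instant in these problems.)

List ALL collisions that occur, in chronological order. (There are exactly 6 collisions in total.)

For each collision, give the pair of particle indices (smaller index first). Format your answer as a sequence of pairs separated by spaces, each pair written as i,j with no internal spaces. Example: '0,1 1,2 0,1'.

Collision at t=1/3: particles 1 and 2 swap velocities; positions: p0=16/3 p1=9 p2=9 p3=47/3; velocities now: v0=4 v1=0 v2=3 v3=-1
Collision at t=5/4: particles 0 and 1 swap velocities; positions: p0=9 p1=9 p2=47/4 p3=59/4; velocities now: v0=0 v1=4 v2=3 v3=-1
Collision at t=2: particles 2 and 3 swap velocities; positions: p0=9 p1=12 p2=14 p3=14; velocities now: v0=0 v1=4 v2=-1 v3=3
Collision at t=12/5: particles 1 and 2 swap velocities; positions: p0=9 p1=68/5 p2=68/5 p3=76/5; velocities now: v0=0 v1=-1 v2=4 v3=3
Collision at t=4: particles 2 and 3 swap velocities; positions: p0=9 p1=12 p2=20 p3=20; velocities now: v0=0 v1=-1 v2=3 v3=4
Collision at t=7: particles 0 and 1 swap velocities; positions: p0=9 p1=9 p2=29 p3=32; velocities now: v0=-1 v1=0 v2=3 v3=4

Answer: 1,2 0,1 2,3 1,2 2,3 0,1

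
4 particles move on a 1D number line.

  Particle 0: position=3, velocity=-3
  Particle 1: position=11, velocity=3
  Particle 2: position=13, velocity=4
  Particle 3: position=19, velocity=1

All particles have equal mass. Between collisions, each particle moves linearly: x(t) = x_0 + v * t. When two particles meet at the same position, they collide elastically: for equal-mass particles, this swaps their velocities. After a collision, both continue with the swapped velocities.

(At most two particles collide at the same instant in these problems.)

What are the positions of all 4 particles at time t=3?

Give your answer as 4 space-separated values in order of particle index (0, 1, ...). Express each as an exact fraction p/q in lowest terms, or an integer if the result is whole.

Answer: -6 20 22 25

Derivation:
Collision at t=2: particles 2 and 3 swap velocities; positions: p0=-3 p1=17 p2=21 p3=21; velocities now: v0=-3 v1=3 v2=1 v3=4
Advance to t=3 (no further collisions before then); velocities: v0=-3 v1=3 v2=1 v3=4; positions = -6 20 22 25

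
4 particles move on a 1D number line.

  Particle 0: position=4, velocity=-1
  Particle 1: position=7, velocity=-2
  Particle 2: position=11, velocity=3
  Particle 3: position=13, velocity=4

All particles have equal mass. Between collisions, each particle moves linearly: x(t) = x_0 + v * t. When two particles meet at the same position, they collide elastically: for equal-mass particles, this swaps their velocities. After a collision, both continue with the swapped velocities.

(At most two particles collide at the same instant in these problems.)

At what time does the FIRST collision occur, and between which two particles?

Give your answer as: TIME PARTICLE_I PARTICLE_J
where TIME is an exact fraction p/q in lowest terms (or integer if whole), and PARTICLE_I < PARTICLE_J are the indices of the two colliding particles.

Answer: 3 0 1

Derivation:
Pair (0,1): pos 4,7 vel -1,-2 -> gap=3, closing at 1/unit, collide at t=3
Pair (1,2): pos 7,11 vel -2,3 -> not approaching (rel speed -5 <= 0)
Pair (2,3): pos 11,13 vel 3,4 -> not approaching (rel speed -1 <= 0)
Earliest collision: t=3 between 0 and 1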